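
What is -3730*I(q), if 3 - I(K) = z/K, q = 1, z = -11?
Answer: -52220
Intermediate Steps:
I(K) = 3 + 11/K (I(K) = 3 - (-11)/K = 3 + 11/K)
-3730*I(q) = -3730*(3 + 11/1) = -3730*(3 + 11*1) = -3730*(3 + 11) = -3730*14 = -52220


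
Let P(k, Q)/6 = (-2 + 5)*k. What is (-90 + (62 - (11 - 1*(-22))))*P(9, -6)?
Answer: -9882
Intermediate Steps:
P(k, Q) = 18*k (P(k, Q) = 6*((-2 + 5)*k) = 6*(3*k) = 18*k)
(-90 + (62 - (11 - 1*(-22))))*P(9, -6) = (-90 + (62 - (11 - 1*(-22))))*(18*9) = (-90 + (62 - (11 + 22)))*162 = (-90 + (62 - 1*33))*162 = (-90 + (62 - 33))*162 = (-90 + 29)*162 = -61*162 = -9882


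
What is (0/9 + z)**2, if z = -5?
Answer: 25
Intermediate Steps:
(0/9 + z)**2 = (0/9 - 5)**2 = (0*(1/9) - 5)**2 = (0 - 5)**2 = (-5)**2 = 25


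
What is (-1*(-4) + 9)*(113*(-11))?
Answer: -16159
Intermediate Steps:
(-1*(-4) + 9)*(113*(-11)) = (4 + 9)*(-1243) = 13*(-1243) = -16159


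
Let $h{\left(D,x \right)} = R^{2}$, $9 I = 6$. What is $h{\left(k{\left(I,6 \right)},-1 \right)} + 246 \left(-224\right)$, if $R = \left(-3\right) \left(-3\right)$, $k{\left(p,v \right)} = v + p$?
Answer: $-55023$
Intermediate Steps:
$I = \frac{2}{3}$ ($I = \frac{1}{9} \cdot 6 = \frac{2}{3} \approx 0.66667$)
$k{\left(p,v \right)} = p + v$
$R = 9$
$h{\left(D,x \right)} = 81$ ($h{\left(D,x \right)} = 9^{2} = 81$)
$h{\left(k{\left(I,6 \right)},-1 \right)} + 246 \left(-224\right) = 81 + 246 \left(-224\right) = 81 - 55104 = -55023$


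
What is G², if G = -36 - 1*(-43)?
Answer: 49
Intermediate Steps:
G = 7 (G = -36 + 43 = 7)
G² = 7² = 49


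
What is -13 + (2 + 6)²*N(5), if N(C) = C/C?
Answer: 51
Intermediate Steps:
N(C) = 1
-13 + (2 + 6)²*N(5) = -13 + (2 + 6)²*1 = -13 + 8²*1 = -13 + 64*1 = -13 + 64 = 51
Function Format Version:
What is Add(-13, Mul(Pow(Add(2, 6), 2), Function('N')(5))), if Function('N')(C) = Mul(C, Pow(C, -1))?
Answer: 51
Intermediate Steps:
Function('N')(C) = 1
Add(-13, Mul(Pow(Add(2, 6), 2), Function('N')(5))) = Add(-13, Mul(Pow(Add(2, 6), 2), 1)) = Add(-13, Mul(Pow(8, 2), 1)) = Add(-13, Mul(64, 1)) = Add(-13, 64) = 51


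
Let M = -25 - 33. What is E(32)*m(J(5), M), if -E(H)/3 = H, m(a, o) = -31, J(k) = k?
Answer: 2976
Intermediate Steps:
M = -58
E(H) = -3*H
E(32)*m(J(5), M) = -3*32*(-31) = -96*(-31) = 2976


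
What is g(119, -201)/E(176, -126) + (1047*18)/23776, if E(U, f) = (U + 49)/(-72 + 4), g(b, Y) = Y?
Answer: 54868453/891600 ≈ 61.539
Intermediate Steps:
E(U, f) = -49/68 - U/68 (E(U, f) = (49 + U)/(-68) = (49 + U)*(-1/68) = -49/68 - U/68)
g(119, -201)/E(176, -126) + (1047*18)/23776 = -201/(-49/68 - 1/68*176) + (1047*18)/23776 = -201/(-49/68 - 44/17) + 18846*(1/23776) = -201/(-225/68) + 9423/11888 = -201*(-68/225) + 9423/11888 = 4556/75 + 9423/11888 = 54868453/891600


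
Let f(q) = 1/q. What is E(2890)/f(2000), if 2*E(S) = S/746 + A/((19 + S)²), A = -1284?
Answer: 12227517113000/3156430813 ≈ 3873.8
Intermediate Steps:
E(S) = -642/(19 + S)² + S/1492 (E(S) = (S/746 - 1284/(19 + S)²)/2 = (-1284/(19 + S)² + S/746)/2 = -642/(19 + S)² + S/1492)
E(2890)/f(2000) = (-642/(19 + 2890)² + (1/1492)*2890)/(1/2000) = (-642/2909² + 1445/746)/(1/2000) = (-642*1/8462281 + 1445/746)*2000 = (-642/8462281 + 1445/746)*2000 = (12227517113/6312861626)*2000 = 12227517113000/3156430813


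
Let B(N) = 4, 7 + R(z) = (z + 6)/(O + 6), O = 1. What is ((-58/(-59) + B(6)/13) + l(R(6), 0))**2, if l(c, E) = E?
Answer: 980100/588289 ≈ 1.6660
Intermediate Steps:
R(z) = -43/7 + z/7 (R(z) = -7 + (z + 6)/(1 + 6) = -7 + (6 + z)/7 = -7 + (6 + z)*(1/7) = -7 + (6/7 + z/7) = -43/7 + z/7)
((-58/(-59) + B(6)/13) + l(R(6), 0))**2 = ((-58/(-59) + 4/13) + 0)**2 = ((-58*(-1/59) + 4*(1/13)) + 0)**2 = ((58/59 + 4/13) + 0)**2 = (990/767 + 0)**2 = (990/767)**2 = 980100/588289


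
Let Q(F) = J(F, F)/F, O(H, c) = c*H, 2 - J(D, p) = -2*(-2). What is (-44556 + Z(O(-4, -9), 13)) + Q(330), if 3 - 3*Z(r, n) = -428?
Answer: -7328036/165 ≈ -44412.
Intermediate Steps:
J(D, p) = -2 (J(D, p) = 2 - (-2)*(-2) = 2 - 1*4 = 2 - 4 = -2)
O(H, c) = H*c
Z(r, n) = 431/3 (Z(r, n) = 1 - ⅓*(-428) = 1 + 428/3 = 431/3)
Q(F) = -2/F
(-44556 + Z(O(-4, -9), 13)) + Q(330) = (-44556 + 431/3) - 2/330 = -133237/3 - 2*1/330 = -133237/3 - 1/165 = -7328036/165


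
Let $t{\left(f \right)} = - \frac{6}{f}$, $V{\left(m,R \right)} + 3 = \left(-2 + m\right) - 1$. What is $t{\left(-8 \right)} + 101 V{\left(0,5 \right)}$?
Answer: $- \frac{2421}{4} \approx -605.25$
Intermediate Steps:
$V{\left(m,R \right)} = -6 + m$ ($V{\left(m,R \right)} = -3 + \left(\left(-2 + m\right) - 1\right) = -3 + \left(-3 + m\right) = -6 + m$)
$t{\left(-8 \right)} + 101 V{\left(0,5 \right)} = - \frac{6}{-8} + 101 \left(-6 + 0\right) = \left(-6\right) \left(- \frac{1}{8}\right) + 101 \left(-6\right) = \frac{3}{4} - 606 = - \frac{2421}{4}$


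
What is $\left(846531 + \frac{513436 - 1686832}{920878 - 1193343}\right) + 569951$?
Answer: $\frac{385942941526}{272465} \approx 1.4165 \cdot 10^{6}$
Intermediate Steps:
$\left(846531 + \frac{513436 - 1686832}{920878 - 1193343}\right) + 569951 = \left(846531 - \frac{1173396}{-272465}\right) + 569951 = \left(846531 - - \frac{1173396}{272465}\right) + 569951 = \left(846531 + \frac{1173396}{272465}\right) + 569951 = \frac{230651242311}{272465} + 569951 = \frac{385942941526}{272465}$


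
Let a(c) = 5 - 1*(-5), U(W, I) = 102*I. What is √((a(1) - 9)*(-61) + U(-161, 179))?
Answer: √18197 ≈ 134.90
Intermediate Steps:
a(c) = 10 (a(c) = 5 + 5 = 10)
√((a(1) - 9)*(-61) + U(-161, 179)) = √((10 - 9)*(-61) + 102*179) = √(1*(-61) + 18258) = √(-61 + 18258) = √18197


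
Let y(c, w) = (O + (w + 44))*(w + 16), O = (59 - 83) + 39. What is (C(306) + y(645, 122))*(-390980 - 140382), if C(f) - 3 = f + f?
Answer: -13599147666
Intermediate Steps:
C(f) = 3 + 2*f (C(f) = 3 + (f + f) = 3 + 2*f)
O = 15 (O = -24 + 39 = 15)
y(c, w) = (16 + w)*(59 + w) (y(c, w) = (15 + (w + 44))*(w + 16) = (15 + (44 + w))*(16 + w) = (59 + w)*(16 + w) = (16 + w)*(59 + w))
(C(306) + y(645, 122))*(-390980 - 140382) = ((3 + 2*306) + (944 + 122² + 75*122))*(-390980 - 140382) = ((3 + 612) + (944 + 14884 + 9150))*(-531362) = (615 + 24978)*(-531362) = 25593*(-531362) = -13599147666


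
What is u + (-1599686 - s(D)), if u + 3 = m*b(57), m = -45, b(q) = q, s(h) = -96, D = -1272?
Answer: -1602158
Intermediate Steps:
u = -2568 (u = -3 - 45*57 = -3 - 2565 = -2568)
u + (-1599686 - s(D)) = -2568 + (-1599686 - 1*(-96)) = -2568 + (-1599686 + 96) = -2568 - 1599590 = -1602158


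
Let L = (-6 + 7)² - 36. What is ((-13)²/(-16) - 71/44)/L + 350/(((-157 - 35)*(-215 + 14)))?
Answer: 2651833/7428960 ≈ 0.35696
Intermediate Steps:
L = -35 (L = 1² - 36 = 1 - 36 = -35)
((-13)²/(-16) - 71/44)/L + 350/(((-157 - 35)*(-215 + 14))) = ((-13)²/(-16) - 71/44)/(-35) + 350/(((-157 - 35)*(-215 + 14))) = (169*(-1/16) - 71*1/44)*(-1/35) + 350/((-192*(-201))) = (-169/16 - 71/44)*(-1/35) + 350/38592 = -2143/176*(-1/35) + 350*(1/38592) = 2143/6160 + 175/19296 = 2651833/7428960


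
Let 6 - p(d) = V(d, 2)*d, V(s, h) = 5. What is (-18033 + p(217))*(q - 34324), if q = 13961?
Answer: 389177656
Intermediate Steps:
p(d) = 6 - 5*d
(-18033 + p(217))*(q - 34324) = (-18033 + (6 - 5*217))*(13961 - 34324) = (-18033 + (6 - 1085))*(-20363) = (-18033 - 1079)*(-20363) = -19112*(-20363) = 389177656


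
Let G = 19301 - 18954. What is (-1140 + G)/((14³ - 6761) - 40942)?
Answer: 793/44959 ≈ 0.017638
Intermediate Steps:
G = 347
(-1140 + G)/((14³ - 6761) - 40942) = (-1140 + 347)/((14³ - 6761) - 40942) = -793/((2744 - 6761) - 40942) = -793/(-4017 - 40942) = -793/(-44959) = -793*(-1/44959) = 793/44959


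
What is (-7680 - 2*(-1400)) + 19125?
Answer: 14245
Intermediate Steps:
(-7680 - 2*(-1400)) + 19125 = (-7680 + 2800) + 19125 = -4880 + 19125 = 14245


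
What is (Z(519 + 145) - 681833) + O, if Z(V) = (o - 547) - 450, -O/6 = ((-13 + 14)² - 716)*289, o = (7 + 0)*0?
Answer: 556980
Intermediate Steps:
o = 0 (o = 7*0 = 0)
O = 1239810 (O = -6*((-13 + 14)² - 716)*289 = -6*(1² - 716)*289 = -6*(1 - 716)*289 = -(-4290)*289 = -6*(-206635) = 1239810)
Z(V) = -997 (Z(V) = (0 - 547) - 450 = -547 - 450 = -997)
(Z(519 + 145) - 681833) + O = (-997 - 681833) + 1239810 = -682830 + 1239810 = 556980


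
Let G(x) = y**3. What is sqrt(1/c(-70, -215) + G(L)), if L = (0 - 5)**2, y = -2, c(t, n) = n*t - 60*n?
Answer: I*sqrt(249983682)/5590 ≈ 2.8284*I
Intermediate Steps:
c(t, n) = -60*n + n*t
L = 25 (L = (-5)**2 = 25)
G(x) = -8 (G(x) = (-2)**3 = -8)
sqrt(1/c(-70, -215) + G(L)) = sqrt(1/(-215*(-60 - 70)) - 8) = sqrt(1/(-215*(-130)) - 8) = sqrt(1/27950 - 8) = sqrt(-223599/27950) = I*sqrt(249983682)/5590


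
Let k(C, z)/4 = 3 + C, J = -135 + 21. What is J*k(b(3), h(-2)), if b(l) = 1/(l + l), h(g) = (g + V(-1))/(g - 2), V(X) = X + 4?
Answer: -1444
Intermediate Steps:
J = -114
V(X) = 4 + X
h(g) = (3 + g)/(-2 + g) (h(g) = (g + (4 - 1))/(g - 2) = (g + 3)/(-2 + g) = (3 + g)/(-2 + g))
b(l) = 1/(2*l)
k(C, z) = 12 + 4*C (k(C, z) = 4*(3 + C) = 12 + 4*C)
J*k(b(3), h(-2)) = -114*(12 + 4*((½)/3)) = -114*(12 + 4*((½)*(⅓))) = -114*(12 + 4*(⅙)) = -114*(12 + ⅔) = -114*38/3 = -1444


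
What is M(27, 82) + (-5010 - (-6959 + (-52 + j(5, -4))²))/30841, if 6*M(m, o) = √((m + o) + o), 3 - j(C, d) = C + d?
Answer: -551/30841 + √191/6 ≈ 2.2855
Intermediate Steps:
j(C, d) = 3 - C - d (j(C, d) = 3 - (C + d) = 3 + (-C - d) = 3 - C - d)
M(m, o) = √(m + 2*o)/6 (M(m, o) = √((m + o) + o)/6 = √(m + 2*o)/6)
M(27, 82) + (-5010 - (-6959 + (-52 + j(5, -4))²))/30841 = √(27 + 2*82)/6 + (-5010 - (-6959 + (-52 + (3 - 1*5 - 1*(-4)))²))/30841 = √(27 + 164)/6 + (-5010 - (-6959 + (-52 + (3 - 5 + 4))²))*(1/30841) = √191/6 + (-5010 - (-6959 + (-52 + 2)²))*(1/30841) = √191/6 + (-5010 - (-6959 + (-50)²))*(1/30841) = √191/6 + (-5010 - (-6959 + 2500))*(1/30841) = √191/6 + (-5010 - 1*(-4459))*(1/30841) = √191/6 + (-5010 + 4459)*(1/30841) = √191/6 - 551*1/30841 = √191/6 - 551/30841 = -551/30841 + √191/6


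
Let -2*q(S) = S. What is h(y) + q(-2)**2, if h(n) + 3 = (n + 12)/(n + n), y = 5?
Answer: -3/10 ≈ -0.30000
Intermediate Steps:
h(n) = -3 + (12 + n)/(2*n) (h(n) = -3 + (n + 12)/(n + n) = -3 + (12 + n)/((2*n)) = -3 + (12 + n)*(1/(2*n)) = -3 + (12 + n)/(2*n))
q(S) = -S/2
h(y) + q(-2)**2 = (-5/2 + 6/5) + (-1/2*(-2))**2 = (-5/2 + 6*(1/5)) + 1**2 = (-5/2 + 6/5) + 1 = -13/10 + 1 = -3/10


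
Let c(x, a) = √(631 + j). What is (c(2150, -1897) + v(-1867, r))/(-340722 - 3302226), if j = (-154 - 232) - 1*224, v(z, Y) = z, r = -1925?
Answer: 1867/3642948 - √21/3642948 ≈ 0.00051124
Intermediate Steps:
j = -610 (j = -386 - 224 = -610)
c(x, a) = √21 (c(x, a) = √(631 - 610) = √21)
(c(2150, -1897) + v(-1867, r))/(-340722 - 3302226) = (√21 - 1867)/(-340722 - 3302226) = (-1867 + √21)/(-3642948) = (-1867 + √21)*(-1/3642948) = 1867/3642948 - √21/3642948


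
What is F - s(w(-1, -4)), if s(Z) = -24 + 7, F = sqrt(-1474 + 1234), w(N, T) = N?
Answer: 17 + 4*I*sqrt(15) ≈ 17.0 + 15.492*I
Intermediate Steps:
F = 4*I*sqrt(15) (F = sqrt(-240) = 4*I*sqrt(15) ≈ 15.492*I)
s(Z) = -17
F - s(w(-1, -4)) = 4*I*sqrt(15) - 1*(-17) = 4*I*sqrt(15) + 17 = 17 + 4*I*sqrt(15)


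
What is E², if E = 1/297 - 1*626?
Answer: 34566618241/88209 ≈ 3.9187e+5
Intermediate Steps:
E = -185921/297 (E = 1/297 - 626 = -185921/297 ≈ -626.00)
E² = (-185921/297)² = 34566618241/88209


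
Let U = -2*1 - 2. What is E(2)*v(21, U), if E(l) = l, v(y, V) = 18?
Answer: 36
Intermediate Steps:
U = -4 (U = -2 - 2 = -4)
E(2)*v(21, U) = 2*18 = 36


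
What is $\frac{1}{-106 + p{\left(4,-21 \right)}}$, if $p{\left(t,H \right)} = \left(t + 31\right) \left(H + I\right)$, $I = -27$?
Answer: $- \frac{1}{1786} \approx -0.00055991$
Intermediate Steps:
$p{\left(t,H \right)} = \left(-27 + H\right) \left(31 + t\right)$ ($p{\left(t,H \right)} = \left(t + 31\right) \left(H - 27\right) = \left(31 + t\right) \left(-27 + H\right) = \left(-27 + H\right) \left(31 + t\right)$)
$\frac{1}{-106 + p{\left(4,-21 \right)}} = \frac{1}{-106 - 1680} = \frac{1}{-1786} = - \frac{1}{1786}$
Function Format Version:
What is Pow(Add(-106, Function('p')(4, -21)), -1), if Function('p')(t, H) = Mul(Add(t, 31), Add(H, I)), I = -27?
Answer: Rational(-1, 1786) ≈ -0.00055991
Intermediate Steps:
Function('p')(t, H) = Mul(Add(-27, H), Add(31, t)) (Function('p')(t, H) = Mul(Add(t, 31), Add(H, -27)) = Mul(Add(31, t), Add(-27, H)) = Mul(Add(-27, H), Add(31, t)))
Pow(Add(-106, Function('p')(4, -21)), -1) = Pow(Add(-106, Add(-837, Mul(-27, 4), Mul(31, -21), Mul(-21, 4))), -1) = Pow(Add(-106, Add(-837, -108, -651, -84)), -1) = Pow(Add(-106, -1680), -1) = Pow(-1786, -1) = Rational(-1, 1786)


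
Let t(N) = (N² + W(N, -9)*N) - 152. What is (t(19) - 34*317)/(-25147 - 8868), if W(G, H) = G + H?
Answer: 10379/34015 ≈ 0.30513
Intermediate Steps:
t(N) = -152 + N² + N*(-9 + N) (t(N) = (N² + (N - 9)*N) - 152 = (N² + (-9 + N)*N) - 152 = (N² + N*(-9 + N)) - 152 = -152 + N² + N*(-9 + N))
(t(19) - 34*317)/(-25147 - 8868) = ((-152 + 19² + 19*(-9 + 19)) - 34*317)/(-25147 - 8868) = ((-152 + 361 + 19*10) - 10778)/(-34015) = ((-152 + 361 + 190) - 10778)*(-1/34015) = (399 - 10778)*(-1/34015) = -10379*(-1/34015) = 10379/34015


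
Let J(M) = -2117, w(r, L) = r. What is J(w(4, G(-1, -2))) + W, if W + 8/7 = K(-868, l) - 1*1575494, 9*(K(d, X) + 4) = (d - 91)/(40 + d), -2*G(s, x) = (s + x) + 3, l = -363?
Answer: -82294761763/52164 ≈ -1.5776e+6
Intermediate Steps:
G(s, x) = -3/2 - s/2 - x/2 (G(s, x) = -((s + x) + 3)/2 = -(3 + s + x)/2 = -3/2 - s/2 - x/2)
K(d, X) = -4 + (-91 + d)/(9*(40 + d)) (K(d, X) = -4 + ((d - 91)/(40 + d))/9 = -4 + ((-91 + d)/(40 + d))/9 = -4 + (-91 + d)/(9*(40 + d)))
W = -82184330575/52164 (W = -8/7 + ((-1531 - 35*(-868))/(9*(40 - 868)) - 1*1575494) = -8/7 + ((⅑)*(-1531 + 30380)/(-828) - 1575494) = -8/7 + ((⅑)*(-1/828)*28849 - 1575494) = -8/7 + (-28849/7452 - 1575494) = -8/7 - 11740610137/7452 = -82184330575/52164 ≈ -1.5755e+6)
J(w(4, G(-1, -2))) + W = -2117 - 82184330575/52164 = -82294761763/52164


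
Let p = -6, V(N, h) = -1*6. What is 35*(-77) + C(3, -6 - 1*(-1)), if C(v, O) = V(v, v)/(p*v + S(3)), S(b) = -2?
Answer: -26947/10 ≈ -2694.7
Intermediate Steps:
V(N, h) = -6
C(v, O) = -6/(-2 - 6*v) (C(v, O) = -6/(-6*v - 2) = -6/(-2 - 6*v))
35*(-77) + C(3, -6 - 1*(-1)) = 35*(-77) + 3/(1 + 3*3) = -2695 + 3/(1 + 9) = -2695 + 3/10 = -26947/10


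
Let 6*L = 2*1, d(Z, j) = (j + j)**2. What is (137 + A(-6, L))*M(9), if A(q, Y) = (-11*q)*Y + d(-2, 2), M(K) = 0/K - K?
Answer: -1575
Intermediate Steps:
M(K) = -K (M(K) = 0 - K = -K)
d(Z, j) = 4*j**2 (d(Z, j) = (2*j)**2 = 4*j**2)
L = 1/3 (L = (2*1)/6 = (1/6)*2 = 1/3 ≈ 0.33333)
A(q, Y) = 16 - 11*Y*q (A(q, Y) = (-11*q)*Y + 4*2**2 = -11*Y*q + 4*4 = -11*Y*q + 16 = 16 - 11*Y*q)
(137 + A(-6, L))*M(9) = (137 + (16 - 11*1/3*(-6)))*(-1*9) = (137 + (16 + 22))*(-9) = (137 + 38)*(-9) = 175*(-9) = -1575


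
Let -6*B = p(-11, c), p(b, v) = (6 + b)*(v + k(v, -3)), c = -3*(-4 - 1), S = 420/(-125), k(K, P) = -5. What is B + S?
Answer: 373/75 ≈ 4.9733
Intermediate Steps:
S = -84/25 (S = 420*(-1/125) = -84/25 ≈ -3.3600)
c = 15 (c = -3*(-5) = 15)
p(b, v) = (-5 + v)*(6 + b) (p(b, v) = (6 + b)*(v - 5) = (6 + b)*(-5 + v) = (-5 + v)*(6 + b))
B = 25/3 (B = -(-30 - 5*(-11) + 6*15 - 11*15)/6 = -(-30 + 55 + 90 - 165)/6 = -⅙*(-50) = 25/3 ≈ 8.3333)
B + S = 25/3 - 84/25 = 373/75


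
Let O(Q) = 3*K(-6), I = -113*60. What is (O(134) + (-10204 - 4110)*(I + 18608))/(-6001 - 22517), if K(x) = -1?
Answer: 169305995/28518 ≈ 5936.8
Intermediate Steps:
I = -6780
O(Q) = -3 (O(Q) = 3*(-1) = -3)
(O(134) + (-10204 - 4110)*(I + 18608))/(-6001 - 22517) = (-3 + (-10204 - 4110)*(-6780 + 18608))/(-6001 - 22517) = (-3 - 14314*11828)/(-28518) = (-3 - 169305992)*(-1/28518) = -169305995*(-1/28518) = 169305995/28518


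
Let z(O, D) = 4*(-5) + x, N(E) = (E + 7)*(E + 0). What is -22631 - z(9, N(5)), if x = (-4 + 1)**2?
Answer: -22620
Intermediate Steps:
x = 9 (x = (-3)**2 = 9)
N(E) = E*(7 + E) (N(E) = (7 + E)*E = E*(7 + E))
z(O, D) = -11 (z(O, D) = 4*(-5) + 9 = -20 + 9 = -11)
-22631 - z(9, N(5)) = -22631 - 1*(-11) = -22631 + 11 = -22620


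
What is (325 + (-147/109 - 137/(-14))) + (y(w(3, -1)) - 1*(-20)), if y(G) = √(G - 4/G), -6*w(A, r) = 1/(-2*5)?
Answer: 539345/1526 + 11*I*√1785/30 ≈ 353.44 + 15.491*I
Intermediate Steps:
w(A, r) = 1/60 (w(A, r) = -1/(6*((-2*5))) = -⅙/(-10) = -⅙*(-⅒) = 1/60)
(325 + (-147/109 - 137/(-14))) + (y(w(3, -1)) - 1*(-20)) = (325 + (-147/109 - 137/(-14))) + (√(1/60 - 4/1/60) - 1*(-20)) = (325 + (-147*1/109 - 137*(-1/14))) + (√(1/60 - 4*60) + 20) = (325 + (-147/109 + 137/14)) + (√(1/60 - 240) + 20) = (325 + 12875/1526) + (√(-14399/60) + 20) = 508825/1526 + (11*I*√1785/30 + 20) = 508825/1526 + (20 + 11*I*√1785/30) = 539345/1526 + 11*I*√1785/30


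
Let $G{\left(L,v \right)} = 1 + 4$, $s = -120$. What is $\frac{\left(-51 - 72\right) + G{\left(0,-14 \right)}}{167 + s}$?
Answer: $- \frac{118}{47} \approx -2.5106$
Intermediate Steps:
$G{\left(L,v \right)} = 5$
$\frac{\left(-51 - 72\right) + G{\left(0,-14 \right)}}{167 + s} = \frac{\left(-51 - 72\right) + 5}{167 - 120} = \frac{-123 + 5}{47} = \left(-118\right) \frac{1}{47} = - \frac{118}{47}$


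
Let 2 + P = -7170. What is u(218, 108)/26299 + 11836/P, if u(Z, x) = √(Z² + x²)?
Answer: -269/163 + 2*√14797/26299 ≈ -1.6411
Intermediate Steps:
P = -7172 (P = -2 - 7170 = -7172)
u(218, 108)/26299 + 11836/P = √(218² + 108²)/26299 + 11836/(-7172) = √(47524 + 11664)*(1/26299) + 11836*(-1/7172) = √59188*(1/26299) - 269/163 = (2*√14797)*(1/26299) - 269/163 = 2*√14797/26299 - 269/163 = -269/163 + 2*√14797/26299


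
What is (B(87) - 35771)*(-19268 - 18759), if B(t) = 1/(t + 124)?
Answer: 287015627360/211 ≈ 1.3603e+9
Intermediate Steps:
B(t) = 1/(124 + t)
(B(87) - 35771)*(-19268 - 18759) = (1/(124 + 87) - 35771)*(-19268 - 18759) = (1/211 - 35771)*(-38027) = -7547680/211*(-38027) = 287015627360/211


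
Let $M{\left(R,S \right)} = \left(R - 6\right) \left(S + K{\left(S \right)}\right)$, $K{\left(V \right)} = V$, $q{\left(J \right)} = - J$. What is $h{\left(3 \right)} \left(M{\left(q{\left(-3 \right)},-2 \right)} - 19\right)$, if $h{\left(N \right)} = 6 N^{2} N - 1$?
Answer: $-1127$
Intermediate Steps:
$h{\left(N \right)} = -1 + 6 N^{3}$ ($h{\left(N \right)} = 6 N^{3} - 1 = -1 + 6 N^{3}$)
$M{\left(R,S \right)} = 2 S \left(-6 + R\right)$ ($M{\left(R,S \right)} = \left(R - 6\right) \left(S + S\right) = \left(-6 + R\right) 2 S = 2 S \left(-6 + R\right)$)
$h{\left(3 \right)} \left(M{\left(q{\left(-3 \right)},-2 \right)} - 19\right) = \left(-1 + 6 \cdot 3^{3}\right) \left(2 \left(-2\right) \left(-6 - -3\right) - 19\right) = \left(-1 + 6 \cdot 27\right) \left(2 \left(-2\right) \left(-6 + 3\right) - 19\right) = \left(-1 + 162\right) \left(2 \left(-2\right) \left(-3\right) - 19\right) = 161 \left(12 - 19\right) = 161 \left(-7\right) = -1127$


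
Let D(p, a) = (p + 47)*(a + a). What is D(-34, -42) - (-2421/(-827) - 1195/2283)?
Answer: -2066279650/1888041 ≈ -1094.4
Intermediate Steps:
D(p, a) = 2*a*(47 + p) (D(p, a) = (47 + p)*(2*a) = 2*a*(47 + p))
D(-34, -42) - (-2421/(-827) - 1195/2283) = 2*(-42)*(47 - 34) - (-2421/(-827) - 1195/2283) = 2*(-42)*13 - (-2421*(-1/827) - 1195*1/2283) = -1092 - (2421/827 - 1195/2283) = -1092 - 1*4538878/1888041 = -1092 - 4538878/1888041 = -2066279650/1888041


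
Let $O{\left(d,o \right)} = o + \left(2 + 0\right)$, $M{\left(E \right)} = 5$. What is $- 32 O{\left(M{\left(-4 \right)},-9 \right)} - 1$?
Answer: $223$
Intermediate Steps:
$O{\left(d,o \right)} = 2 + o$ ($O{\left(d,o \right)} = o + 2 = 2 + o$)
$- 32 O{\left(M{\left(-4 \right)},-9 \right)} - 1 = - 32 \left(2 - 9\right) - 1 = \left(-32\right) \left(-7\right) - 1 = 224 - 1 = 223$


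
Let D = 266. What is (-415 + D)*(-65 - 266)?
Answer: 49319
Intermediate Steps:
(-415 + D)*(-65 - 266) = (-415 + 266)*(-65 - 266) = -149*(-331) = 49319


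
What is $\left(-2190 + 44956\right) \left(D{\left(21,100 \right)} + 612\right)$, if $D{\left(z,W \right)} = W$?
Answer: $30449392$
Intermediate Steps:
$\left(-2190 + 44956\right) \left(D{\left(21,100 \right)} + 612\right) = \left(-2190 + 44956\right) \left(100 + 612\right) = 42766 \cdot 712 = 30449392$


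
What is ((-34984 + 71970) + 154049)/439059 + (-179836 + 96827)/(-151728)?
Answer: 21810402337/22205847984 ≈ 0.98219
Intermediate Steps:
((-34984 + 71970) + 154049)/439059 + (-179836 + 96827)/(-151728) = (36986 + 154049)*(1/439059) - 83009*(-1/151728) = 191035*(1/439059) + 83009/151728 = 191035/439059 + 83009/151728 = 21810402337/22205847984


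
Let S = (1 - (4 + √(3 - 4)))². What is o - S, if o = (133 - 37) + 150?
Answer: 238 - 6*I ≈ 238.0 - 6.0*I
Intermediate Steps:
o = 246 (o = 96 + 150 = 246)
S = (-3 - I)² (S = (1 - (4 + √(-1)))² = (1 - (4 + I))² = (1 + (-4 - I))² = (-3 - I)² ≈ 8.0 + 6.0*I)
o - S = 246 - (3 + I)²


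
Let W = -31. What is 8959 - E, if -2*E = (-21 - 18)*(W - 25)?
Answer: 10051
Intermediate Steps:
E = -1092 (E = -(-21 - 18)*(-31 - 25)/2 = -(-39)*(-56)/2 = -1/2*2184 = -1092)
8959 - E = 8959 - 1*(-1092) = 8959 + 1092 = 10051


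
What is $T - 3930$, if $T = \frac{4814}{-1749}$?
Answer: $- \frac{6878384}{1749} \approx -3932.8$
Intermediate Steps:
$T = - \frac{4814}{1749}$ ($T = 4814 \left(- \frac{1}{1749}\right) = - \frac{4814}{1749} \approx -2.7524$)
$T - 3930 = - \frac{4814}{1749} - 3930 = - \frac{6878384}{1749}$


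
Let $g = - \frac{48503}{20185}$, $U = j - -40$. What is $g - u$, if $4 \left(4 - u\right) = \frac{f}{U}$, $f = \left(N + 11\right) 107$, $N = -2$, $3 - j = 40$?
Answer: $\frac{5962413}{80740} \approx 73.847$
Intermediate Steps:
$j = -37$ ($j = 3 - 40 = -37$)
$U = 3$ ($U = -37 - -40 = -37 + 40 = 3$)
$f = 963$ ($f = \left(-2 + 11\right) 107 = 9 \cdot 107 = 963$)
$g = - \frac{48503}{20185}$ ($g = \left(-48503\right) \frac{1}{20185} = - \frac{48503}{20185} \approx -2.4029$)
$u = - \frac{305}{4}$ ($u = 4 - \frac{963 \cdot \frac{1}{3}}{4} = 4 - \frac{321}{4} = - \frac{305}{4} \approx -76.25$)
$g - u = - \frac{48503}{20185} - - \frac{305}{4} = - \frac{48503}{20185} + \frac{305}{4} = \frac{5962413}{80740}$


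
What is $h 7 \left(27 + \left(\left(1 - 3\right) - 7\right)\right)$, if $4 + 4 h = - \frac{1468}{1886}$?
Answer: $- \frac{141939}{943} \approx -150.52$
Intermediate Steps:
$h = - \frac{2253}{1886}$ ($h = -1 + \frac{\left(-1468\right) \frac{1}{1886}}{4} = -1 + \frac{1}{4} \left(- \frac{734}{943}\right) = -1 - \frac{367}{1886} = - \frac{2253}{1886} \approx -1.1946$)
$h 7 \left(27 + \left(\left(1 - 3\right) - 7\right)\right) = - \frac{2253 \cdot 7 \left(27 + \left(\left(1 - 3\right) - 7\right)\right)}{1886} = - \frac{2253 \cdot 7 \left(27 - 9\right)}{1886} = - \frac{2253 \cdot 7 \cdot 18}{1886} = \left(- \frac{2253}{1886}\right) 126 = - \frac{141939}{943}$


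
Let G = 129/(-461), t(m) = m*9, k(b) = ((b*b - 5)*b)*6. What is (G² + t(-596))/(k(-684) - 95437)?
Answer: 1139946003/408073460737261 ≈ 2.7935e-6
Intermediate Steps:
k(b) = 6*b*(-5 + b²) (k(b) = ((b² - 5)*b)*6 = ((-5 + b²)*b)*6 = (b*(-5 + b²))*6 = 6*b*(-5 + b²))
t(m) = 9*m
G = -129/461 (G = 129*(-1/461) = -129/461 ≈ -0.27983)
(G² + t(-596))/(k(-684) - 95437) = ((-129/461)² + 9*(-596))/(6*(-684)*(-5 + (-684)²) - 95437) = (16641/212521 - 5364)/(6*(-684)*(-5 + 467856) - 95437) = -1139946003/(212521*(6*(-684)*467851 - 95437)) = -1139946003/(212521*(-1920060504 - 95437)) = -1139946003/212521/(-1920155941) = -1139946003/212521*(-1/1920155941) = 1139946003/408073460737261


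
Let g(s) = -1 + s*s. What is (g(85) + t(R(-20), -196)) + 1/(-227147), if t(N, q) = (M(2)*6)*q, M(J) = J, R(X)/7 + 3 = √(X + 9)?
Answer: 1106660183/227147 ≈ 4872.0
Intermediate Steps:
g(s) = -1 + s²
R(X) = -21 + 7*√(9 + X) (R(X) = -21 + 7*√(X + 9) = -21 + 7*√(9 + X))
t(N, q) = 12*q (t(N, q) = (2*6)*q = 12*q)
(g(85) + t(R(-20), -196)) + 1/(-227147) = ((-1 + 85²) + 12*(-196)) + 1/(-227147) = ((-1 + 7225) - 2352) - 1/227147 = (7224 - 2352) - 1/227147 = 4872 - 1/227147 = 1106660183/227147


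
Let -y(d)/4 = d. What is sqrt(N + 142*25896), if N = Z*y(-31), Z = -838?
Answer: 2*sqrt(893330) ≈ 1890.3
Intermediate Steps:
y(d) = -4*d
N = -103912 (N = -(-3352)*(-31) = -838*124 = -103912)
sqrt(N + 142*25896) = sqrt(-103912 + 142*25896) = sqrt(-103912 + 3677232) = sqrt(3573320) = 2*sqrt(893330)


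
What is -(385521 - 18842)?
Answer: -366679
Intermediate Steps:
-(385521 - 18842) = -1*366679 = -366679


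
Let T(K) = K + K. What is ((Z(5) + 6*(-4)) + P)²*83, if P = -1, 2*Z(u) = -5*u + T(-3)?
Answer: 544563/4 ≈ 1.3614e+5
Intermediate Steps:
T(K) = 2*K
Z(u) = -3 - 5*u/2 (Z(u) = (-5*u + 2*(-3))/2 = (-5*u - 6)/2 = (-6 - 5*u)/2 = -3 - 5*u/2)
((Z(5) + 6*(-4)) + P)²*83 = (((-3 - 5/2*5) + 6*(-4)) - 1)²*83 = (((-3 - 25/2) - 24) - 1)²*83 = ((-31/2 - 24) - 1)²*83 = (-79/2 - 1)²*83 = (-81/2)²*83 = (6561/4)*83 = 544563/4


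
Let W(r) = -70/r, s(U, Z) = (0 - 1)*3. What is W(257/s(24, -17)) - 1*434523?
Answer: -111672201/257 ≈ -4.3452e+5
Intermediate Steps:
s(U, Z) = -3 (s(U, Z) = -1*3 = -3)
W(257/s(24, -17)) - 1*434523 = -70/(257/(-3)) - 1*434523 = -70/(257*(-⅓)) - 434523 = -70/(-257/3) - 434523 = -70*(-3/257) - 434523 = 210/257 - 434523 = -111672201/257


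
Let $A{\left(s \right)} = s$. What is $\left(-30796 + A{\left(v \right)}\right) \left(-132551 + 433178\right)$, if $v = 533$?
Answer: $-9097874901$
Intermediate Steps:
$\left(-30796 + A{\left(v \right)}\right) \left(-132551 + 433178\right) = \left(-30796 + 533\right) \left(-132551 + 433178\right) = \left(-30263\right) 300627 = -9097874901$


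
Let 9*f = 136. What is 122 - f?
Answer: 962/9 ≈ 106.89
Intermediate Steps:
f = 136/9 (f = (⅑)*136 = 136/9 ≈ 15.111)
122 - f = 122 - 1*136/9 = 122 - 136/9 = 962/9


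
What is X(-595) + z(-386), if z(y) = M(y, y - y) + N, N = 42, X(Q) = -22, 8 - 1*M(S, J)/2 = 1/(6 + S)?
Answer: 6841/190 ≈ 36.005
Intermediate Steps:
M(S, J) = 16 - 2/(6 + S)
z(y) = 42 + 2*(47 + 8*y)/(6 + y) (z(y) = 2*(47 + 8*y)/(6 + y) + 42 = 42 + 2*(47 + 8*y)/(6 + y))
X(-595) + z(-386) = -22 + 2*(173 + 29*(-386))/(6 - 386) = -22 + 2*(173 - 11194)/(-380) = -22 + 2*(-1/380)*(-11021) = -22 + 11021/190 = 6841/190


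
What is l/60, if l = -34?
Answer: -17/30 ≈ -0.56667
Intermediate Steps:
l/60 = -34/60 = -34*1/60 = -17/30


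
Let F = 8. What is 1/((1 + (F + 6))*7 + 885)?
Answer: 1/990 ≈ 0.0010101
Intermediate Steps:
1/((1 + (F + 6))*7 + 885) = 1/((1 + (8 + 6))*7 + 885) = 1/((1 + 14)*7 + 885) = 1/(15*7 + 885) = 1/(105 + 885) = 1/990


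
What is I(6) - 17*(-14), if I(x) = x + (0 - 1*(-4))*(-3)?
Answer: 232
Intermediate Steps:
I(x) = -12 + x (I(x) = x + (0 + 4)*(-3) = x + 4*(-3) = x - 12 = -12 + x)
I(6) - 17*(-14) = (-12 + 6) - 17*(-14) = -6 + 238 = 232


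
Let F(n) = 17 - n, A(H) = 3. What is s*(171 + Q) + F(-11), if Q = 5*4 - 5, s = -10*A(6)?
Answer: -5552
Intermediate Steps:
s = -30 (s = -10*3 = -30)
Q = 15 (Q = 20 - 5 = 15)
s*(171 + Q) + F(-11) = -30*(171 + 15) + (17 - 1*(-11)) = -30*186 + (17 + 11) = -5580 + 28 = -5552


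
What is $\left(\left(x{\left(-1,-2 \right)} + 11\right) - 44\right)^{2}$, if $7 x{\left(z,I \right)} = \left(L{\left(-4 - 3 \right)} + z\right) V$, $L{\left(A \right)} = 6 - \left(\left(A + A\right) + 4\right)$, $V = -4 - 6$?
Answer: $\frac{145161}{49} \approx 2962.5$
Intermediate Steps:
$V = -10$ ($V = -4 - 6 = -10$)
$L{\left(A \right)} = 2 - 2 A$ ($L{\left(A \right)} = 6 - \left(2 A + 4\right) = 6 - \left(4 + 2 A\right) = 2 - 2 A$)
$x{\left(z,I \right)} = - \frac{160}{7} - \frac{10 z}{7}$ ($x{\left(z,I \right)} = \frac{\left(\left(2 - 2 \left(-4 - 3\right)\right) + z\right) \left(-10\right)}{7} = \frac{\left(\left(2 - -14\right) + z\right) \left(-10\right)}{7} = \frac{\left(\left(2 + 14\right) + z\right) \left(-10\right)}{7} = \frac{\left(16 + z\right) \left(-10\right)}{7} = \frac{-160 - 10 z}{7} = - \frac{160}{7} - \frac{10 z}{7}$)
$\left(\left(x{\left(-1,-2 \right)} + 11\right) - 44\right)^{2} = \left(\left(\left(- \frac{160}{7} - - \frac{10}{7}\right) + 11\right) - 44\right)^{2} = \left(\left(\left(- \frac{160}{7} + \frac{10}{7}\right) + 11\right) - 44\right)^{2} = \left(\left(- \frac{150}{7} + 11\right) - 44\right)^{2} = \left(- \frac{73}{7} - 44\right)^{2} = \left(- \frac{381}{7}\right)^{2} = \frac{145161}{49}$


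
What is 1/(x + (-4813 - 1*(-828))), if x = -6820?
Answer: -1/10805 ≈ -9.2550e-5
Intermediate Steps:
1/(x + (-4813 - 1*(-828))) = 1/(-6820 + (-4813 - 1*(-828))) = 1/(-6820 + (-4813 + 828)) = 1/(-6820 - 3985) = 1/(-10805) = -1/10805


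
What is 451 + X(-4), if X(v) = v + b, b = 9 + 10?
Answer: 466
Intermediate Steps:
b = 19
X(v) = 19 + v (X(v) = v + 19 = 19 + v)
451 + X(-4) = 451 + (19 - 4) = 451 + 15 = 466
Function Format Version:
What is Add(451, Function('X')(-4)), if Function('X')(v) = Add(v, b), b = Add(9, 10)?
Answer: 466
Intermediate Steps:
b = 19
Function('X')(v) = Add(19, v) (Function('X')(v) = Add(v, 19) = Add(19, v))
Add(451, Function('X')(-4)) = Add(451, Add(19, -4)) = Add(451, 15) = 466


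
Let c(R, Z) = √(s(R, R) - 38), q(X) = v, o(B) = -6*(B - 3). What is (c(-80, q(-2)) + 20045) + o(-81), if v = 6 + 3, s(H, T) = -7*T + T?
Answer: 20549 + √442 ≈ 20570.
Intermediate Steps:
s(H, T) = -6*T
o(B) = 18 - 6*B (o(B) = -6*(-3 + B) = 18 - 6*B)
v = 9
q(X) = 9
c(R, Z) = √(-38 - 6*R) (c(R, Z) = √(-6*R - 38) = √(-38 - 6*R))
(c(-80, q(-2)) + 20045) + o(-81) = (√(-38 - 6*(-80)) + 20045) + (18 - 6*(-81)) = (√(-38 + 480) + 20045) + (18 + 486) = (√442 + 20045) + 504 = (20045 + √442) + 504 = 20549 + √442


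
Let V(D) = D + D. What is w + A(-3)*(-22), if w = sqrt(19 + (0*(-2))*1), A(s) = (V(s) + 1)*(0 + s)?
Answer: -330 + sqrt(19) ≈ -325.64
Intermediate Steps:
V(D) = 2*D
A(s) = s*(1 + 2*s) (A(s) = (2*s + 1)*(0 + s) = (1 + 2*s)*s = s*(1 + 2*s))
w = sqrt(19) (w = sqrt(19 + 0*1) = sqrt(19 + 0) = sqrt(19) ≈ 4.3589)
w + A(-3)*(-22) = sqrt(19) - 3*(1 + 2*(-3))*(-22) = sqrt(19) - 3*(1 - 6)*(-22) = sqrt(19) - 3*(-5)*(-22) = sqrt(19) + 15*(-22) = sqrt(19) - 330 = -330 + sqrt(19)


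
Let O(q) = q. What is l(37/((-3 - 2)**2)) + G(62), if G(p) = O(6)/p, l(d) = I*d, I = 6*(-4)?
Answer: -27453/775 ≈ -35.423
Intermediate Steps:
I = -24
l(d) = -24*d
G(p) = 6/p
l(37/((-3 - 2)**2)) + G(62) = -888/((-3 - 2)**2) + 6/62 = -888/((-5)**2) + 6*(1/62) = -888/25 + 3/31 = -27453/775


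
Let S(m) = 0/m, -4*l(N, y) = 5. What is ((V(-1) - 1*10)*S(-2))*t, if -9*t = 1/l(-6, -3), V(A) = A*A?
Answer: 0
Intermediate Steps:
l(N, y) = -5/4 (l(N, y) = -1/4*5 = -5/4)
V(A) = A**2
S(m) = 0
t = 4/45 (t = -1/(9*(-5/4)) = -1/9*(-4/5) = 4/45 ≈ 0.088889)
((V(-1) - 1*10)*S(-2))*t = (((-1)**2 - 1*10)*0)*(4/45) = ((1 - 10)*0)*(4/45) = -9*0*(4/45) = 0*(4/45) = 0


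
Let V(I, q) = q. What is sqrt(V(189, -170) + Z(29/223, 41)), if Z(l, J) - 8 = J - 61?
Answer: I*sqrt(182) ≈ 13.491*I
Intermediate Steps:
Z(l, J) = -53 + J (Z(l, J) = 8 + (J - 61) = 8 + (-61 + J) = -53 + J)
sqrt(V(189, -170) + Z(29/223, 41)) = sqrt(-170 + (-53 + 41)) = sqrt(-170 - 12) = sqrt(-182) = I*sqrt(182)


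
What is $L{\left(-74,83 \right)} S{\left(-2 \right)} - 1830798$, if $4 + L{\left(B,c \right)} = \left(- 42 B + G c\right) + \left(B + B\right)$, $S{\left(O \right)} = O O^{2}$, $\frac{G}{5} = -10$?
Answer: $-1821246$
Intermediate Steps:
$G = -50$ ($G = 5 \left(-10\right) = -50$)
$S{\left(O \right)} = O^{3}$
$L{\left(B,c \right)} = -4 - 50 c - 40 B$ ($L{\left(B,c \right)} = -4 + \left(\left(- 42 B - 50 c\right) + \left(B + B\right)\right) = -4 - \left(40 B + 50 c\right) = -4 - 50 c - 40 B$)
$L{\left(-74,83 \right)} S{\left(-2 \right)} - 1830798 = \left(-4 - 4150 - -2960\right) \left(-2\right)^{3} - 1830798 = \left(-4 - 4150 + 2960\right) \left(-8\right) - 1830798 = \left(-1194\right) \left(-8\right) - 1830798 = 9552 - 1830798 = -1821246$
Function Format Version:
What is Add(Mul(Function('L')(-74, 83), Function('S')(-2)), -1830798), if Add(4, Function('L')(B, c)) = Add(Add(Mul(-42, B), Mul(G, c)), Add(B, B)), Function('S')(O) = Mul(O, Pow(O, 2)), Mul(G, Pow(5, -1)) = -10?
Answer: -1821246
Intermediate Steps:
G = -50 (G = Mul(5, -10) = -50)
Function('S')(O) = Pow(O, 3)
Function('L')(B, c) = Add(-4, Mul(-50, c), Mul(-40, B)) (Function('L')(B, c) = Add(-4, Add(Add(Mul(-42, B), Mul(-50, c)), Add(B, B))) = Add(-4, Add(Add(Mul(-50, c), Mul(-42, B)), Mul(2, B))) = Add(-4, Add(Mul(-50, c), Mul(-40, B))) = Add(-4, Mul(-50, c), Mul(-40, B)))
Add(Mul(Function('L')(-74, 83), Function('S')(-2)), -1830798) = Add(Mul(Add(-4, Mul(-50, 83), Mul(-40, -74)), Pow(-2, 3)), -1830798) = Add(Mul(Add(-4, -4150, 2960), -8), -1830798) = Add(Mul(-1194, -8), -1830798) = Add(9552, -1830798) = -1821246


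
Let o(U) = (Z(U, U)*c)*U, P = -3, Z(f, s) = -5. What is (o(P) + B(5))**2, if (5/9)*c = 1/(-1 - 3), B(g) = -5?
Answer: 2209/16 ≈ 138.06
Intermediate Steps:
c = -9/20 (c = 9/(5*(-1 - 3)) = (9/5)/(-4) = (9/5)*(-1/4) = -9/20 ≈ -0.45000)
o(U) = 9*U/4 (o(U) = (-5*(-9/20))*U = 9*U/4)
(o(P) + B(5))**2 = ((9/4)*(-3) - 5)**2 = (-27/4 - 5)**2 = (-47/4)**2 = 2209/16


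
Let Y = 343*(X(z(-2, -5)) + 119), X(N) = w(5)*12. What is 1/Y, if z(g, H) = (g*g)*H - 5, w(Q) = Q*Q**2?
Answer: 1/555317 ≈ 1.8008e-6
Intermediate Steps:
w(Q) = Q**3
z(g, H) = -5 + H*g**2 (z(g, H) = g**2*H - 5 = H*g**2 - 5 = -5 + H*g**2)
X(N) = 1500 (X(N) = 5**3*12 = 125*12 = 1500)
Y = 555317 (Y = 343*(1500 + 119) = 343*1619 = 555317)
1/Y = 1/555317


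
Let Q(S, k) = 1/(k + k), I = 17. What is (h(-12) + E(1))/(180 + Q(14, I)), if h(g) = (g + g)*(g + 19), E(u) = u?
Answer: -5678/6121 ≈ -0.92763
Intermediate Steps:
h(g) = 2*g*(19 + g) (h(g) = (2*g)*(19 + g) = 2*g*(19 + g))
Q(S, k) = 1/(2*k)
(h(-12) + E(1))/(180 + Q(14, I)) = (2*(-12)*(19 - 12) + 1)/(180 + (½)/17) = (2*(-12)*7 + 1)/(180 + (½)*(1/17)) = (-168 + 1)/(180 + 1/34) = -167/6121/34 = -167*34/6121 = -5678/6121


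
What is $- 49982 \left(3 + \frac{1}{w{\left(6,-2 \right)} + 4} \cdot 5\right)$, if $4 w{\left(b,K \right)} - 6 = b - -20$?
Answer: $- \frac{1024631}{6} \approx -1.7077 \cdot 10^{5}$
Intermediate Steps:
$w{\left(b,K \right)} = \frac{13}{2} + \frac{b}{4}$ ($w{\left(b,K \right)} = \frac{3}{2} + \frac{b - -20}{4} = \frac{3}{2} + \frac{b + 20}{4} = \frac{3}{2} + \frac{20 + b}{4} = \frac{3}{2} + \left(5 + \frac{b}{4}\right) = \frac{13}{2} + \frac{b}{4}$)
$- 49982 \left(3 + \frac{1}{w{\left(6,-2 \right)} + 4} \cdot 5\right) = - 49982 \left(3 + \frac{1}{\left(\frac{13}{2} + \frac{1}{4} \cdot 6\right) + 4} \cdot 5\right) = - 49982 \left(3 + \frac{1}{\left(\frac{13}{2} + \frac{3}{2}\right) + 4} \cdot 5\right) = - 49982 \left(3 + \frac{1}{8 + 4} \cdot 5\right) = - 49982 \left(3 + \frac{1}{12} \cdot 5\right) = - 49982 \left(3 + \frac{5}{12}\right) = \left(-49982\right) \frac{41}{12} = - \frac{1024631}{6}$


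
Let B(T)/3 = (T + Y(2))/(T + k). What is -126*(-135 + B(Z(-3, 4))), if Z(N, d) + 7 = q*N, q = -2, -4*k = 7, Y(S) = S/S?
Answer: 17010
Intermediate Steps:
Y(S) = 1
k = -7/4 (k = -¼*7 = -7/4 ≈ -1.7500)
Z(N, d) = -7 - 2*N
B(T) = 3*(1 + T)/(-7/4 + T) (B(T) = 3*((T + 1)/(T - 7/4)) = 3*((1 + T)/(-7/4 + T)) = 3*(1 + T)/(-7/4 + T))
-126*(-135 + B(Z(-3, 4))) = -126*(-135 + 12*(1 + (-7 - 2*(-3)))/(-7 + 4*(-7 - 2*(-3)))) = -126*(-135 + 12*(1 + (-7 + 6))/(-7 + 4*(-7 + 6))) = -126*(-135 + 12*(1 - 1)/(-7 + 4*(-1))) = -126*(-135 + 12*0/(-7 - 4)) = -126*(-135 + 12*0/(-11)) = -126*(-135 + 12*(-1/11)*0) = -126*(-135 + 0) = -126*(-135) = 17010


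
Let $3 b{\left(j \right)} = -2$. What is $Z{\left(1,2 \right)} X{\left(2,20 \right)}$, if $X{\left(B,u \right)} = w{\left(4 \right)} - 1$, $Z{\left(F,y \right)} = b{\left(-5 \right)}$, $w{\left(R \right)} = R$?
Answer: $-2$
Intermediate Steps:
$b{\left(j \right)} = - \frac{2}{3}$ ($b{\left(j \right)} = \frac{1}{3} \left(-2\right) = - \frac{2}{3}$)
$Z{\left(F,y \right)} = - \frac{2}{3}$
$X{\left(B,u \right)} = 3$ ($X{\left(B,u \right)} = 4 - 1 = 3$)
$Z{\left(1,2 \right)} X{\left(2,20 \right)} = \left(- \frac{2}{3}\right) 3 = -2$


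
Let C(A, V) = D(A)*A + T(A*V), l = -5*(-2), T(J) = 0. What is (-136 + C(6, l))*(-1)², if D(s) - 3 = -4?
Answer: -142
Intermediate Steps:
D(s) = -1 (D(s) = 3 - 4 = -1)
l = 10
C(A, V) = -A (C(A, V) = -A + 0 = -A)
(-136 + C(6, l))*(-1)² = (-136 - 1*6)*(-1)² = (-136 - 6)*1 = -142*1 = -142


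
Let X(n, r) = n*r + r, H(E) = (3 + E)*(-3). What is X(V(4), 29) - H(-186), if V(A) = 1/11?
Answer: -5691/11 ≈ -517.36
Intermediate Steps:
H(E) = -9 - 3*E
V(A) = 1/11
X(n, r) = r + n*r
X(V(4), 29) - H(-186) = 29*(1 + 1/11) - (-9 - 3*(-186)) = 29*(12/11) - (-9 + 558) = 348/11 - 1*549 = 348/11 - 549 = -5691/11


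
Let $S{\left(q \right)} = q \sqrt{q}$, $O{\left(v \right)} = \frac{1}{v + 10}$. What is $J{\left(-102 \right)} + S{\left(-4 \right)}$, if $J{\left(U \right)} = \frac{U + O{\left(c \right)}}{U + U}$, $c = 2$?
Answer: $\frac{1223}{2448} - 8 i \approx 0.49959 - 8.0 i$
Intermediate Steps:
$O{\left(v \right)} = \frac{1}{10 + v}$
$J{\left(U \right)} = \frac{\frac{1}{12} + U}{2 U}$ ($J{\left(U \right)} = \frac{U + \frac{1}{10 + 2}}{U + U} = \frac{U + \frac{1}{12}}{2 U} = \left(U + \frac{1}{12}\right) \frac{1}{2 U} = \left(\frac{1}{12} + U\right) \frac{1}{2 U} = \frac{\frac{1}{12} + U}{2 U}$)
$S{\left(q \right)} = q^{\frac{3}{2}}$
$J{\left(-102 \right)} + S{\left(-4 \right)} = \frac{1 + 12 \left(-102\right)}{24 \left(-102\right)} + \left(-4\right)^{\frac{3}{2}} = \frac{1}{24} \left(- \frac{1}{102}\right) \left(1 - 1224\right) - 8 i = \frac{1}{24} \left(- \frac{1}{102}\right) \left(-1223\right) - 8 i = \frac{1223}{2448} - 8 i$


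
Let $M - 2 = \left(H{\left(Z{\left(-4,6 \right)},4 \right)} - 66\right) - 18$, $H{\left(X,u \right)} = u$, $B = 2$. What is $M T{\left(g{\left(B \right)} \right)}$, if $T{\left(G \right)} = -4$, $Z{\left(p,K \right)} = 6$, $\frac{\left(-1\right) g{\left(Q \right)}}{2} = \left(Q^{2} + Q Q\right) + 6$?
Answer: $312$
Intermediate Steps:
$g{\left(Q \right)} = -12 - 4 Q^{2}$ ($g{\left(Q \right)} = - 2 \left(\left(Q^{2} + Q Q\right) + 6\right) = - 2 \left(\left(Q^{2} + Q^{2}\right) + 6\right) = - 2 \left(2 Q^{2} + 6\right) = - 2 \left(6 + 2 Q^{2}\right) = -12 - 4 Q^{2}$)
$M = -78$ ($M = 2 + \left(\left(4 - 66\right) - 18\right) = 2 - 80 = -78$)
$M T{\left(g{\left(B \right)} \right)} = \left(-78\right) \left(-4\right) = 312$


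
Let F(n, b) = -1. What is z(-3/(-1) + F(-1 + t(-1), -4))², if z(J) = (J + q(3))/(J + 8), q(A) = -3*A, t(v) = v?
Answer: 49/100 ≈ 0.49000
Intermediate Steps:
z(J) = (-9 + J)/(8 + J) (z(J) = (J - 3*3)/(J + 8) = (J - 9)/(8 + J) = (-9 + J)/(8 + J))
z(-3/(-1) + F(-1 + t(-1), -4))² = ((-9 + (-3/(-1) - 1))/(8 + (-3/(-1) - 1)))² = ((-9 + (-3*(-1) - 1))/(8 + (-3*(-1) - 1)))² = ((-9 + (3 - 1))/(8 + (3 - 1)))² = ((-9 + 2)/(8 + 2))² = (-7/10)² = 49/100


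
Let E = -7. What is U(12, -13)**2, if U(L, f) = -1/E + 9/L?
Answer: 625/784 ≈ 0.79719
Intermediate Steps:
U(L, f) = 1/7 + 9/L (U(L, f) = -1/(-7) + 9/L = -1*(-1/7) + 9/L = 1/7 + 9/L)
U(12, -13)**2 = ((1/7)*(63 + 12)/12)**2 = ((1/7)*(1/12)*75)**2 = (25/28)**2 = 625/784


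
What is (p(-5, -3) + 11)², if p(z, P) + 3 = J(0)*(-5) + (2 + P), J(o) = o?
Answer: 49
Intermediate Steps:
p(z, P) = -1 + P (p(z, P) = -3 + (0*(-5) + (2 + P)) = -3 + (0 + (2 + P)) = -3 + (2 + P) = -1 + P)
(p(-5, -3) + 11)² = ((-1 - 3) + 11)² = (-4 + 11)² = 7² = 49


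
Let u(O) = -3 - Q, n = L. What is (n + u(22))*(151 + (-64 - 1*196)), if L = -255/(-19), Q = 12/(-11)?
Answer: -262254/209 ≈ -1254.8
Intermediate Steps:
Q = -12/11 (Q = 12*(-1/11) = -12/11 ≈ -1.0909)
L = 255/19 (L = -255*(-1/19) = 255/19 ≈ 13.421)
n = 255/19 ≈ 13.421
u(O) = -21/11 (u(O) = -3 - 1*(-12/11) = -3 + 12/11 = -21/11)
(n + u(22))*(151 + (-64 - 1*196)) = (255/19 - 21/11)*(151 + (-64 - 1*196)) = 2406*(151 + (-64 - 196))/209 = 2406*(151 - 260)/209 = (2406/209)*(-109) = -262254/209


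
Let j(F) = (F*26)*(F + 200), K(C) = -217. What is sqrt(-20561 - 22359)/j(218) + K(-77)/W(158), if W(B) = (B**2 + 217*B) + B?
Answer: -217/59408 + I*sqrt(10730)/1184612 ≈ -0.0036527 + 8.7443e-5*I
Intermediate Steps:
j(F) = 26*F*(200 + F) (j(F) = (26*F)*(200 + F) = 26*F*(200 + F))
W(B) = B**2 + 218*B
sqrt(-20561 - 22359)/j(218) + K(-77)/W(158) = sqrt(-20561 - 22359)/((26*218*(200 + 218))) - 217*1/(158*(218 + 158)) = sqrt(-42920)/((26*218*418)) - 217/(158*376) = (2*I*sqrt(10730))/2369224 - 217/59408 = (2*I*sqrt(10730))*(1/2369224) - 217*1/59408 = I*sqrt(10730)/1184612 - 217/59408 = -217/59408 + I*sqrt(10730)/1184612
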